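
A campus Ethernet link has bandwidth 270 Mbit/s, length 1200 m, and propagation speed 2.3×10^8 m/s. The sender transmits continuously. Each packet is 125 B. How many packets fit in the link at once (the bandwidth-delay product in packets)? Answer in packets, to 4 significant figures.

1.409 packets

Propagation delay = 1200 / 2.3e+08 = 5.21739e-06 s.
BDP = R × t_prop = 270000000 × 5.21739e-06 = 1408.7 bits.
In packets of 1000 bits: 1.409 packets.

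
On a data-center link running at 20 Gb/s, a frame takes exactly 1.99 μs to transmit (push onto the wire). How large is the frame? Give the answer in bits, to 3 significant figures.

39800 bits

L = R × t_tx = 20000000000 b/s × 1.99e-06 s = 39800 bits.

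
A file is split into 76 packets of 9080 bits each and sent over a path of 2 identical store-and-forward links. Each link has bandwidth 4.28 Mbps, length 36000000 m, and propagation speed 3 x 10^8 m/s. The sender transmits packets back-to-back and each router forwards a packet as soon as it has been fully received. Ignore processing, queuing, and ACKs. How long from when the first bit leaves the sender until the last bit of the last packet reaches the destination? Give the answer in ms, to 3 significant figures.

403 ms

Per-hop transmission t_tx = L/R = 9080/4280000 = 2.1215 ms.
Per-hop propagation t_prop = 36000000/300000000 = 120 ms.
Pipeline fill: first packet needs 2·t_tx to clear all hops; remaining 75 packets each add one t_tx.
Total = (2+76-1)·t_tx + 2·t_prop = 77·2.1215 + 2·120 = 403 ms.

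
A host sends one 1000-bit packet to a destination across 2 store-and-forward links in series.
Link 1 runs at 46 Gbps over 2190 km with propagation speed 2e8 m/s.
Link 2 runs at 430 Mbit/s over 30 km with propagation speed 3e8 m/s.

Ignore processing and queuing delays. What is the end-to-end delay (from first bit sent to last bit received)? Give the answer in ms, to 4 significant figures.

Transmission delays (L/R per hop): 2.17391e-05, 0.00232558 ms; sum = 0.00234732 ms.
Propagation delays (d/s per hop): 10.95, 0.1 ms; sum = 11.05 ms.
End-to-end = 11.05 ms.

11.05 ms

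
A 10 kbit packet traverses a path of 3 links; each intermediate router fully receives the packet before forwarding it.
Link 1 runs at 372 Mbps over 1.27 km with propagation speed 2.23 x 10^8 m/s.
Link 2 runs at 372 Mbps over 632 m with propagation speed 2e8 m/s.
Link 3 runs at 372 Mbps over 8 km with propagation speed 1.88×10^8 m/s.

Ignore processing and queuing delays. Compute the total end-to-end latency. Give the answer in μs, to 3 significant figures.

132 μs

L = 10000 bits.
Transmission delay per hop = L/R = 10000/372000000 = 26.8817 μs; 3 hops → 80.6452 μs.
Propagation delays (d/s per hop): 5.69507, 3.16, 42.5532 μs; sum = 51.4083 μs.
End-to-end = 132 μs.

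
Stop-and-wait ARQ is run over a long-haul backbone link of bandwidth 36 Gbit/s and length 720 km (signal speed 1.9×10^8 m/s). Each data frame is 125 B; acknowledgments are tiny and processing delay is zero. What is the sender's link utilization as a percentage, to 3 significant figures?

0.000367 %

t_tx = L/R = 1000/36000000000 = 2.77778e-08 s.
t_prop = 720000/190000000 = 0.00378947 s; RTT = 0.00757895 s.
Cycle = t_tx + RTT = 0.00757898 s.
Utilization = t_tx / cycle = 2.77778e-08/0.00757898 = 0.000367 %.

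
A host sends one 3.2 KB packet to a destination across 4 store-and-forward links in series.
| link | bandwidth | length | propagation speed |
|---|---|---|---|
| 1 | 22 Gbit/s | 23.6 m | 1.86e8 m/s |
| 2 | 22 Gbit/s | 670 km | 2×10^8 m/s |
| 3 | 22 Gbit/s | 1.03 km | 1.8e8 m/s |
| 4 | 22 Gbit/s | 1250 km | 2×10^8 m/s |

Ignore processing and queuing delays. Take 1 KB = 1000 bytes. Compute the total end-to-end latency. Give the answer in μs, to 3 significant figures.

L = 25600 bits.
Transmission delay per hop = L/R = 25600/22000000000 = 1.16364 μs; 4 hops → 4.65455 μs.
Propagation delays (d/s per hop): 0.126882, 3350, 5.72222, 6250 μs; sum = 9605.85 μs.
End-to-end = 9610 μs.

9610 μs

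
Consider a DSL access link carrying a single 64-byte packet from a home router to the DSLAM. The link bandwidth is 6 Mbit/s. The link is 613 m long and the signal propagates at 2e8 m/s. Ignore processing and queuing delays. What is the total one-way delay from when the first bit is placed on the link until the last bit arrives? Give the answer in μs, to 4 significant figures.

L = 64 × 8 = 512 bits.
Transmission delay = L/R = 512 / 6000000 = 85.3333 μs.
Propagation delay = d/s = 613 m / 200000000 m/s = 3.065 μs.
Total = 88.40 μs.

88.40 μs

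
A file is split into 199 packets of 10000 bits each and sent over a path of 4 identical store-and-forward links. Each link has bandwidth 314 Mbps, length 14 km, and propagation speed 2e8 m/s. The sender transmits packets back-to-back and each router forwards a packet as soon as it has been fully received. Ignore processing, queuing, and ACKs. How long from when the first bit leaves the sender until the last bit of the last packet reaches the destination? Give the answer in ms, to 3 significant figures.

6.71 ms

Per-hop transmission t_tx = L/R = 10000/314000000 = 0.0318471 ms.
Per-hop propagation t_prop = 14000/200000000 = 0.07 ms.
Pipeline fill: first packet needs 4·t_tx to clear all hops; remaining 198 packets each add one t_tx.
Total = (4+199-1)·t_tx + 4·t_prop = 202·0.0318471 + 4·0.07 = 6.71 ms.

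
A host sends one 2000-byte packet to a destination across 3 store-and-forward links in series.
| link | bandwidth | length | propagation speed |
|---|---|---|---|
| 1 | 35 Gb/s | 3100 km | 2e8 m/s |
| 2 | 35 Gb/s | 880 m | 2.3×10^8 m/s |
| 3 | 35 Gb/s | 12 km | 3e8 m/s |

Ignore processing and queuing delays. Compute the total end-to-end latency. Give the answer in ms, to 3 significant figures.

L = 2000 × 8 = 16000 bits.
Transmission delay per hop = L/R = 16000/35000000000 = 0.000457143 ms; 3 hops → 0.00137143 ms.
Propagation delays (d/s per hop): 15.5, 0.00382609, 0.04 ms; sum = 15.5438 ms.
End-to-end = 15.5 ms.

15.5 ms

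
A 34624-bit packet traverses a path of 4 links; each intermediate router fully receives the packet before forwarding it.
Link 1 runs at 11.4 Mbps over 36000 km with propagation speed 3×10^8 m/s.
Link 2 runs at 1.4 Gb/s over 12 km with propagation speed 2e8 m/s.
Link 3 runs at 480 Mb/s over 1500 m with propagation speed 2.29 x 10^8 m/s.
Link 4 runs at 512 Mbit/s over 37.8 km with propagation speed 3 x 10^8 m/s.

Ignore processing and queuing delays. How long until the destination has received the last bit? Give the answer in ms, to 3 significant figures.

Transmission delays (L/R per hop): 3.03719, 0.0247314, 0.0721333, 0.067625 ms; sum = 3.20168 ms.
Propagation delays (d/s per hop): 120, 0.06, 0.00655022, 0.126 ms; sum = 120.193 ms.
End-to-end = 123 ms.

123 ms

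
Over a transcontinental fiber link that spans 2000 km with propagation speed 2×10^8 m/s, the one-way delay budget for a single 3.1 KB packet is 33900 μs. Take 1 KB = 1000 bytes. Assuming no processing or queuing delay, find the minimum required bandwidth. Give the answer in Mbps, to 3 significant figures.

L = 24800 bits.
Propagation delay = 2000000 / 200000000 = 10000 μs.
Transmission budget = 33900 − 10000 = 23900 μs.
R ≥ L / t_tx = 24800 bits / 0.0239 s = 1.04 Mbps.

1.04 Mbps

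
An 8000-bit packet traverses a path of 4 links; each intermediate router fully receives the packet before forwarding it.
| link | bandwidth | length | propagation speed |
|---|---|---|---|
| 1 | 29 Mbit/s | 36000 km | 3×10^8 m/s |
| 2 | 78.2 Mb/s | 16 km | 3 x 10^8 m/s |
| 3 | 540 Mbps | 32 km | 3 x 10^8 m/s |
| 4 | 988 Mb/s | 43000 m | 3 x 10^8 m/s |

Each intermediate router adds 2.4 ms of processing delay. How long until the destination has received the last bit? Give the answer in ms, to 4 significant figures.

Transmission delays (L/R per hop): 0.275862, 0.102302, 0.0148148, 0.00809717 ms; sum = 0.401076 ms.
Propagation delays (d/s per hop): 120, 0.0533333, 0.106667, 0.143333 ms; sum = 120.303 ms.
Processing at 3 router(s): 3 × 2.4 ms = 7.2 ms.
End-to-end = 127.9 ms.

127.9 ms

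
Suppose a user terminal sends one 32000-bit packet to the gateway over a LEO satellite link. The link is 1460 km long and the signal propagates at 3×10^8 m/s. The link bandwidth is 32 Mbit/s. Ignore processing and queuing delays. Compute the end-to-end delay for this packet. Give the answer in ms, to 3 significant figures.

Transmission delay = L/R = 32000 / 32000000 = 1 ms.
Propagation delay = d/s = 1460000 m / 300000000 m/s = 4.86667 ms.
Total = 5.87 ms.

5.87 ms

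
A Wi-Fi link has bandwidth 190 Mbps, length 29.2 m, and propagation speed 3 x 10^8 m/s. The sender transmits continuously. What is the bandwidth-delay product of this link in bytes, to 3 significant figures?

2.31 bytes

Propagation delay = 29.2 / 300000000 = 9.73333e-08 s.
BDP = R × t_prop = 190000000 × 9.73333e-08 = 18.4933 bits.
In bytes: 18.4933/8 = 2.31 bytes.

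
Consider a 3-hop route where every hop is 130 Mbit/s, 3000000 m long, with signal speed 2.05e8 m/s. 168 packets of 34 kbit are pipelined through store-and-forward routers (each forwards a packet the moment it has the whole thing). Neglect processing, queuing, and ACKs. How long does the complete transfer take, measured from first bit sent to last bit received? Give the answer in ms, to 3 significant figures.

88.4 ms

Per-hop transmission t_tx = L/R = 34000/130000000 = 0.261538 ms.
Per-hop propagation t_prop = 3000000/2.05e+08 = 14.6341 ms.
Pipeline fill: first packet needs 3·t_tx to clear all hops; remaining 167 packets each add one t_tx.
Total = (3+168-1)·t_tx + 3·t_prop = 170·0.261538 + 3·14.6341 = 88.4 ms.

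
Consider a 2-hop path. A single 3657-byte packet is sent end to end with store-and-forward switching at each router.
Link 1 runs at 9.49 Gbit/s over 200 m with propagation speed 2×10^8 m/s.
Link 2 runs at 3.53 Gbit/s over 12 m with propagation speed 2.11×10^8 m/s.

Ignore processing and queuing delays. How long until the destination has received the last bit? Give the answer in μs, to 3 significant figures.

12.4 μs

L = 3657 × 8 = 29256 bits.
Transmission delays (L/R per hop): 3.08282, 8.28782 μs; sum = 11.3706 μs.
Propagation delays (d/s per hop): 1, 0.056872 μs; sum = 1.05687 μs.
End-to-end = 12.4 μs.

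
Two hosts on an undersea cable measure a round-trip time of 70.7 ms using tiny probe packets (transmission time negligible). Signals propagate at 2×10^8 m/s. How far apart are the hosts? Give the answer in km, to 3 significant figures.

7070 km

One-way propagation = RTT/2 = 35.35 ms.
d = s × t = 200000000 × 0.03535 = 7070 km.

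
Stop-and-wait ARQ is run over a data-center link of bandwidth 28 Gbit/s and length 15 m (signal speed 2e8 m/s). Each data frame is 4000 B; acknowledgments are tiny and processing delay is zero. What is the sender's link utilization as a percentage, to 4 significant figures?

t_tx = L/R = 32000/28000000000 = 1.14286e-06 s.
t_prop = 15/200000000 = 7.5e-08 s; RTT = 1.5e-07 s.
Cycle = t_tx + RTT = 1.29286e-06 s.
Utilization = t_tx / cycle = 1.14286e-06/1.29286e-06 = 88.40 %.

88.40 %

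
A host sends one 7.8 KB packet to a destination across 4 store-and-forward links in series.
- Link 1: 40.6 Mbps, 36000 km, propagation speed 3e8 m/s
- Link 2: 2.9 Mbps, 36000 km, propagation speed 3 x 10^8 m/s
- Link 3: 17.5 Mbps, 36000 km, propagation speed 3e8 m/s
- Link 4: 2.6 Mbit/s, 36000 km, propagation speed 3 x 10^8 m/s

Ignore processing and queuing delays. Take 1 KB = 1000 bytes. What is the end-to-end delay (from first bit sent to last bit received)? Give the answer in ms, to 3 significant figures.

531 ms

L = 62400 bits.
Transmission delays (L/R per hop): 1.53695, 21.5172, 3.56571, 24 ms; sum = 50.6199 ms.
Propagation delays (d/s per hop): 120, 120, 120, 120 ms; sum = 480 ms.
End-to-end = 531 ms.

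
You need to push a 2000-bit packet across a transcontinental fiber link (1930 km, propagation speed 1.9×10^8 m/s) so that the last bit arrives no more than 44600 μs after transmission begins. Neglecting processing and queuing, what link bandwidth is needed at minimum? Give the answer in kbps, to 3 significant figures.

Propagation delay = 1930000 / 190000000 = 10157.9 μs.
Transmission budget = 44600 − 10157.9 = 34442.1 μs.
R ≥ L / t_tx = 2000 bits / 0.0344421 s = 58.1 kbps.

58.1 kbps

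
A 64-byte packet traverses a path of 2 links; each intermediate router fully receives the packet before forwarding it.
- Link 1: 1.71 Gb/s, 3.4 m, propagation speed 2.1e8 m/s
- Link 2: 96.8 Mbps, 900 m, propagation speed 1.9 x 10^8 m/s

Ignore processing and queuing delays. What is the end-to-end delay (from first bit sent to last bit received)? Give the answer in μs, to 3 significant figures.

L = 64 × 8 = 512 bits.
Transmission delays (L/R per hop): 0.299415, 5.28926 μs; sum = 5.58867 μs.
Propagation delays (d/s per hop): 0.0161905, 4.73684 μs; sum = 4.75303 μs.
End-to-end = 10.3 μs.

10.3 μs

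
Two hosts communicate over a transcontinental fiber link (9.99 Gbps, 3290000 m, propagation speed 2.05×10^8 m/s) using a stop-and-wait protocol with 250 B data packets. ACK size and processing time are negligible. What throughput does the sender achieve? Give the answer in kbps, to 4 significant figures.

t_tx = L/R = 2000/9990000000 = 2.002e-07 s.
t_prop = 3290000/2.05e+08 = 0.0160488 s; RTT = 0.0320976 s.
Cycle = t_tx + RTT = 0.0320978 s.
Throughput = L / cycle = 2000 / 0.0320978 = 62.31 kbps.

62.31 kbps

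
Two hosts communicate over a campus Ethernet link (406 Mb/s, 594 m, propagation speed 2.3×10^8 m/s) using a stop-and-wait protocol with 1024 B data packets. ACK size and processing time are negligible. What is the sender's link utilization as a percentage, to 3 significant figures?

79.6 %

t_tx = L/R = 8192/406000000 = 2.01773e-05 s.
t_prop = 594/2.3e+08 = 2.58261e-06 s; RTT = 5.16522e-06 s.
Cycle = t_tx + RTT = 2.53426e-05 s.
Utilization = t_tx / cycle = 2.01773e-05/2.53426e-05 = 79.6 %.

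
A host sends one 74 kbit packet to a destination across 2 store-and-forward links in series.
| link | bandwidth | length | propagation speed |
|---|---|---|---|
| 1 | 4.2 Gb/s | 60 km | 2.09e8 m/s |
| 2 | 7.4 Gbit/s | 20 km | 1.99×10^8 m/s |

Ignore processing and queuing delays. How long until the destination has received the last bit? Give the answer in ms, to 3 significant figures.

0.415 ms

L = 74000 bits.
Transmission delays (L/R per hop): 0.017619, 0.01 ms; sum = 0.027619 ms.
Propagation delays (d/s per hop): 0.287081, 0.100503 ms; sum = 0.387584 ms.
End-to-end = 0.415 ms.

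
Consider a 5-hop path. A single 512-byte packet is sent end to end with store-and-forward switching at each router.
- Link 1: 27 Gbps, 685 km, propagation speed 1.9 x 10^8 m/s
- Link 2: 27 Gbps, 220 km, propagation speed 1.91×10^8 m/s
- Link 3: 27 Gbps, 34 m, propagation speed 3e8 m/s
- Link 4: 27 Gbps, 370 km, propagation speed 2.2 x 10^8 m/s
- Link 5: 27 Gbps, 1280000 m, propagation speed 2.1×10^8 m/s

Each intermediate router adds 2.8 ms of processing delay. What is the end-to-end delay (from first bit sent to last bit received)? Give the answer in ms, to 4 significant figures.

L = 512 × 8 = 4096 bits.
Transmission delay per hop = L/R = 4096/27000000000 = 0.000151704 ms; 5 hops → 0.000758519 ms.
Propagation delays (d/s per hop): 3.60526, 1.15183, 0.000113333, 1.68182, 6.09524 ms; sum = 12.5343 ms.
Processing at 4 router(s): 4 × 2.8 ms = 11.2 ms.
End-to-end = 23.74 ms.

23.74 ms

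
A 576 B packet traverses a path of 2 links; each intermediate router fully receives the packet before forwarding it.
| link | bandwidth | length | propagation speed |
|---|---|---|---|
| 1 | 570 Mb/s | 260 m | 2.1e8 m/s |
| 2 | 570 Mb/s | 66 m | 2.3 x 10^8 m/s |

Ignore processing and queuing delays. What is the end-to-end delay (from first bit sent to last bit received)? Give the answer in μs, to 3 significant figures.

17.7 μs

L = 576 × 8 = 4608 bits.
Transmission delay per hop = L/R = 4608/570000000 = 8.08421 μs; 2 hops → 16.1684 μs.
Propagation delays (d/s per hop): 1.2381, 0.286957 μs; sum = 1.52505 μs.
End-to-end = 17.7 μs.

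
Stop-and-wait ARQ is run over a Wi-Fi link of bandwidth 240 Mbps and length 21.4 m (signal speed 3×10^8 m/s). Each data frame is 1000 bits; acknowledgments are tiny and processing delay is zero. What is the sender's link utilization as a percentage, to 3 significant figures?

96.7 %

t_tx = L/R = 1000/240000000 = 4.16667e-06 s.
t_prop = 21.4/300000000 = 7.13333e-08 s; RTT = 1.42667e-07 s.
Cycle = t_tx + RTT = 4.30933e-06 s.
Utilization = t_tx / cycle = 4.16667e-06/4.30933e-06 = 96.7 %.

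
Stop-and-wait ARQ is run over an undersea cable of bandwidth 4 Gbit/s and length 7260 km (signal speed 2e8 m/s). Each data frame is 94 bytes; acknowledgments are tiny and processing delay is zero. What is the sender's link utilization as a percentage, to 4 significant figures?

0.0002590 %

t_tx = L/R = 752/4000000000 = 1.88e-07 s.
t_prop = 7260000/200000000 = 0.0363 s; RTT = 0.0726 s.
Cycle = t_tx + RTT = 0.0726002 s.
Utilization = t_tx / cycle = 1.88e-07/0.0726002 = 0.0002590 %.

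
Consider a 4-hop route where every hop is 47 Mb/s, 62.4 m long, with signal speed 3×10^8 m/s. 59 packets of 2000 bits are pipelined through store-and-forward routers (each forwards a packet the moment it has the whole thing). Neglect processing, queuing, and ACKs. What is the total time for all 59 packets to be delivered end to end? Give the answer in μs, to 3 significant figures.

Per-hop transmission t_tx = L/R = 2000/47000000 = 42.5532 μs.
Per-hop propagation t_prop = 62.4/300000000 = 0.208 μs.
Pipeline fill: first packet needs 4·t_tx to clear all hops; remaining 58 packets each add one t_tx.
Total = (4+59-1)·t_tx + 4·t_prop = 62·42.5532 + 4·0.208 = 2640 μs.

2640 μs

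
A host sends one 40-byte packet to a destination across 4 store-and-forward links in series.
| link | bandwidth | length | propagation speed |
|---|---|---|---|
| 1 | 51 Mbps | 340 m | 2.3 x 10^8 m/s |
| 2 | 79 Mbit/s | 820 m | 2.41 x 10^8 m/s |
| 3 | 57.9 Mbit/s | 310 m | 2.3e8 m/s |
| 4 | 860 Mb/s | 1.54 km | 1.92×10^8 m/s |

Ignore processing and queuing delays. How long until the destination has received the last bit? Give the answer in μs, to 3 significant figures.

30.5 μs

L = 40 × 8 = 320 bits.
Transmission delays (L/R per hop): 6.27451, 4.05063, 5.52677, 0.372093 μs; sum = 16.224 μs.
Propagation delays (d/s per hop): 1.47826, 3.40249, 1.34783, 8.02083 μs; sum = 14.2494 μs.
End-to-end = 30.5 μs.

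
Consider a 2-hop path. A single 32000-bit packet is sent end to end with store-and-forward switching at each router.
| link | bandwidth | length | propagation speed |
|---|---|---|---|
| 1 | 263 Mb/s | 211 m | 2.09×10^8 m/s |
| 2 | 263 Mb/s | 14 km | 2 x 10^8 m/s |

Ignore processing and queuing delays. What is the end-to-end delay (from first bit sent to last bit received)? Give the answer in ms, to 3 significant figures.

0.314 ms

Transmission delay per hop = L/R = 32000/263000000 = 0.121673 ms; 2 hops → 0.243346 ms.
Propagation delays (d/s per hop): 0.00100957, 0.07 ms; sum = 0.0710096 ms.
End-to-end = 0.314 ms.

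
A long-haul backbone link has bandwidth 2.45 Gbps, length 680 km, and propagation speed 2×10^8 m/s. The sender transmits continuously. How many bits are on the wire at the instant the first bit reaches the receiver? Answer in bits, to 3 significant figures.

Propagation delay = 680000 / 200000000 = 0.0034 s.
BDP = R × t_prop = 2450000000 × 0.0034 = 8330000 bits.

8330000 bits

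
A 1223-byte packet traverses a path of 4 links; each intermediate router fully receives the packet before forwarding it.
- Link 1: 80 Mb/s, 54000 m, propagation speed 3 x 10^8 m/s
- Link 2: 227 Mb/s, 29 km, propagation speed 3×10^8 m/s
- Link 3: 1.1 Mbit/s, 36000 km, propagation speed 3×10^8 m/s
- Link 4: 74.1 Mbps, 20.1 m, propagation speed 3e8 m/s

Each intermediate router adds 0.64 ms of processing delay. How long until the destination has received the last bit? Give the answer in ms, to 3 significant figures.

131 ms

L = 1223 × 8 = 9784 bits.
Transmission delays (L/R per hop): 0.1223, 0.0431013, 8.89455, 0.132038 ms; sum = 9.19198 ms.
Propagation delays (d/s per hop): 0.18, 0.0966667, 120, 6.7e-05 ms; sum = 120.277 ms.
Processing at 3 router(s): 3 × 0.64 ms = 1.92 ms.
End-to-end = 131 ms.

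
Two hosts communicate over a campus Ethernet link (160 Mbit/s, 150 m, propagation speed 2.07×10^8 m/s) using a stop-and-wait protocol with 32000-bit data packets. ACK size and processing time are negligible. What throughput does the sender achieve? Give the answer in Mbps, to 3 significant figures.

159 Mbps

t_tx = L/R = 32000/160000000 = 0.0002 s.
t_prop = 150/2.07e+08 = 7.24638e-07 s; RTT = 1.44928e-06 s.
Cycle = t_tx + RTT = 0.000201449 s.
Throughput = L / cycle = 32000 / 0.000201449 = 159 Mbps.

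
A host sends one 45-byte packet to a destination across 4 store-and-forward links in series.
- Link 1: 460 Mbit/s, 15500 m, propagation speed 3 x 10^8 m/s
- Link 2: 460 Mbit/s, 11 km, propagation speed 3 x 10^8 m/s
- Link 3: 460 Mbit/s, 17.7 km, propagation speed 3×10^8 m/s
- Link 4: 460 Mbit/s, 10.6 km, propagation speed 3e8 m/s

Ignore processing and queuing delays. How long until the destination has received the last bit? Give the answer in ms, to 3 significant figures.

L = 45 × 8 = 360 bits.
Transmission delay per hop = L/R = 360/460000000 = 0.000782609 ms; 4 hops → 0.00313043 ms.
Propagation delays (d/s per hop): 0.0516667, 0.0366667, 0.059, 0.0353333 ms; sum = 0.182667 ms.
End-to-end = 0.186 ms.

0.186 ms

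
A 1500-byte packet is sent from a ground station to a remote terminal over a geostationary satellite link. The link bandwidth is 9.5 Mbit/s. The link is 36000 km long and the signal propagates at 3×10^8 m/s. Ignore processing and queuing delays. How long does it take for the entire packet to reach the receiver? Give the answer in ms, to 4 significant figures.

121.3 ms

L = 1500 × 8 = 12000 bits.
Transmission delay = L/R = 12000 / 9500000 = 1.26316 ms.
Propagation delay = d/s = 36000000 m / 300000000 m/s = 120 ms.
Total = 121.3 ms.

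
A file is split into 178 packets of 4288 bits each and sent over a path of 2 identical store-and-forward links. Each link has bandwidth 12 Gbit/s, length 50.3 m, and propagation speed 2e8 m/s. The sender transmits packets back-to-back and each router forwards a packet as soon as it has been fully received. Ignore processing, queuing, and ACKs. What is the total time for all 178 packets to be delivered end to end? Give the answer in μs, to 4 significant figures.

64.47 μs

Per-hop transmission t_tx = L/R = 4288/12000000000 = 0.357333 μs.
Per-hop propagation t_prop = 50.3/200000000 = 0.2515 μs.
Pipeline fill: first packet needs 2·t_tx to clear all hops; remaining 177 packets each add one t_tx.
Total = (2+178-1)·t_tx + 2·t_prop = 179·0.357333 + 2·0.2515 = 64.47 μs.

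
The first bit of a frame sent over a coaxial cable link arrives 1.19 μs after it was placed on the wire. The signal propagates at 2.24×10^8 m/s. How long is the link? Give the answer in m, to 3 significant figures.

267 m

d = s × t_prop = 2.24e+08 × 1.19e-06 = 267 m.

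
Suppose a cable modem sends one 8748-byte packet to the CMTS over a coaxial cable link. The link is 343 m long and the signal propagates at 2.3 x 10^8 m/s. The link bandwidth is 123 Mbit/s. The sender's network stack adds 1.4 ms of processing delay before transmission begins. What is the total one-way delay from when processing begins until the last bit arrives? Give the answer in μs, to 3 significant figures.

1970 μs

L = 8748 × 8 = 69984 bits.
Transmission delay = L/R = 69984 / 123000000 = 568.976 μs.
Propagation delay = d/s = 343 m / 2.3e+08 m/s = 1.4913 μs.
Plus processing delay 1.4 ms = 1400 μs.
Total = 1970 μs.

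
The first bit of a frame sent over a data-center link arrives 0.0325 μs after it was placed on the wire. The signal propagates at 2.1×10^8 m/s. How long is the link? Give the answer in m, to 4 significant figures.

d = s × t_prop = 210000000 × 3.25e-08 = 6.825 m.

6.825 m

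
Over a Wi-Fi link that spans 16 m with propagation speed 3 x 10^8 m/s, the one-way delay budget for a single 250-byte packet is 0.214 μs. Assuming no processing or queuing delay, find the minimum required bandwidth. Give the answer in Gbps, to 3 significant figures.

L = 2000 bits.
Propagation delay = 16 / 300000000 = 0.0533333 μs.
Transmission budget = 0.214 − 0.0533333 = 0.160667 μs.
R ≥ L / t_tx = 2000 bits / 1.60667e-07 s = 12.4 Gbps.

12.4 Gbps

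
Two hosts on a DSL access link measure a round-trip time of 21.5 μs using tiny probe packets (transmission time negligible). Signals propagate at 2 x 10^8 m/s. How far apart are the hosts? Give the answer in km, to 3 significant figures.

2.15 km

One-way propagation = RTT/2 = 10.75 μs.
d = s × t = 200000000 × 1.075e-05 = 2.15 km.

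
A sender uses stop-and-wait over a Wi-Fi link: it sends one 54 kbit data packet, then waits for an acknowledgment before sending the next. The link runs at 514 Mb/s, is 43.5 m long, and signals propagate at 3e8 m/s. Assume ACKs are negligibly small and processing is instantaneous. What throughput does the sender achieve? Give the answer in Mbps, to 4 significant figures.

512.6 Mbps

t_tx = L/R = 54000/514000000 = 0.000105058 s.
t_prop = 43.5/300000000 = 1.45e-07 s; RTT = 2.9e-07 s.
Cycle = t_tx + RTT = 0.000105348 s.
Throughput = L / cycle = 54000 / 0.000105348 = 512.6 Mbps.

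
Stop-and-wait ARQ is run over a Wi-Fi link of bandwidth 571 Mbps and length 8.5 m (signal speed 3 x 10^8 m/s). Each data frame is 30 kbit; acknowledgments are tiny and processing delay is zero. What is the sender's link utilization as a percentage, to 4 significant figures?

t_tx = L/R = 30000/571000000 = 5.25394e-05 s.
t_prop = 8.5/300000000 = 2.83333e-08 s; RTT = 5.66667e-08 s.
Cycle = t_tx + RTT = 5.25961e-05 s.
Utilization = t_tx / cycle = 5.25394e-05/5.25961e-05 = 99.89 %.

99.89 %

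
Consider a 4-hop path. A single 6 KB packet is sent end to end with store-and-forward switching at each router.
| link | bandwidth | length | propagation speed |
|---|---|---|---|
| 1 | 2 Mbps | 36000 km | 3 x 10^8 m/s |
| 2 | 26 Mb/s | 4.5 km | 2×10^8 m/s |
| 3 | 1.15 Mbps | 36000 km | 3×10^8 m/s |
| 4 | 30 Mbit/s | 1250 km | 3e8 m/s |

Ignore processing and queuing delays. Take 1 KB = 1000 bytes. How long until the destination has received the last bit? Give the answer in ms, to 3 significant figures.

L = 48000 bits.
Transmission delays (L/R per hop): 24, 1.84615, 41.7391, 1.6 ms; sum = 69.1853 ms.
Propagation delays (d/s per hop): 120, 0.0225, 120, 4.16667 ms; sum = 244.189 ms.
End-to-end = 313 ms.

313 ms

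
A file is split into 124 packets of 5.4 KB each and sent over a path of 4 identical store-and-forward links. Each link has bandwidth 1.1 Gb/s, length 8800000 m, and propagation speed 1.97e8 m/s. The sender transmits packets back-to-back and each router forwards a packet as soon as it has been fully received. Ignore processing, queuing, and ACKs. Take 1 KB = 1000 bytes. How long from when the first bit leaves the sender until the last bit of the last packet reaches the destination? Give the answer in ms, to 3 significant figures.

184 ms

Per-hop transmission t_tx = L/R = 43200/1100000000 = 0.0392727 ms.
Per-hop propagation t_prop = 8800000/197000000 = 44.6701 ms.
Pipeline fill: first packet needs 4·t_tx to clear all hops; remaining 123 packets each add one t_tx.
Total = (4+124-1)·t_tx + 4·t_prop = 127·0.0392727 + 4·44.6701 = 184 ms.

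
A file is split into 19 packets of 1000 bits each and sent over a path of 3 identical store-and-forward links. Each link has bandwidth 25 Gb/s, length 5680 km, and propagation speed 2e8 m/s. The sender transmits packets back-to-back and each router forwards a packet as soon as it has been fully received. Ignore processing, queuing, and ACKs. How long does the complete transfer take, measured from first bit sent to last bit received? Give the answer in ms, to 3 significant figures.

Per-hop transmission t_tx = L/R = 1000/25000000000 = 4e-05 ms.
Per-hop propagation t_prop = 5680000/200000000 = 28.4 ms.
Pipeline fill: first packet needs 3·t_tx to clear all hops; remaining 18 packets each add one t_tx.
Total = (3+19-1)·t_tx + 3·t_prop = 21·4e-05 + 3·28.4 = 85.2 ms.

85.2 ms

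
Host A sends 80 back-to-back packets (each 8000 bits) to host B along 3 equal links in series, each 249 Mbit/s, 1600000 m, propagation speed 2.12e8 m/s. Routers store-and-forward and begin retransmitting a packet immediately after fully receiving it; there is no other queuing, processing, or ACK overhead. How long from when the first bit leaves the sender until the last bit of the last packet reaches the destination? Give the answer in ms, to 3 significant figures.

25.3 ms

Per-hop transmission t_tx = L/R = 8000/249000000 = 0.0321285 ms.
Per-hop propagation t_prop = 1600000/212000000 = 7.54717 ms.
Pipeline fill: first packet needs 3·t_tx to clear all hops; remaining 79 packets each add one t_tx.
Total = (3+80-1)·t_tx + 3·t_prop = 82·0.0321285 + 3·7.54717 = 25.3 ms.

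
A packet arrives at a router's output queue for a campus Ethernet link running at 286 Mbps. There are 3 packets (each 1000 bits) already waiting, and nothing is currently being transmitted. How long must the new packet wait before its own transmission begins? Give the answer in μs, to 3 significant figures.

10.5 μs

Each queued packet: L/R = 1000/286000000 = 3.4965 μs.
3 queued → 10.4895 μs.
Queuing delay = 10.5 μs.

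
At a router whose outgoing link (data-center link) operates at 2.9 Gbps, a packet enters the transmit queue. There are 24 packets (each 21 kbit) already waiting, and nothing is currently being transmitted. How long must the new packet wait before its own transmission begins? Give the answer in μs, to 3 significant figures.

Each queued packet: L/R = 21000/2900000000 = 7.24138 μs.
24 queued → 173.793 μs.
Queuing delay = 174 μs.

174 μs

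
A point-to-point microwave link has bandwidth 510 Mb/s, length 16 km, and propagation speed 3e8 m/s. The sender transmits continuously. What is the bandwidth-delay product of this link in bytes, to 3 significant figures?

3400 bytes

Propagation delay = 16000 / 300000000 = 5.33333e-05 s.
BDP = R × t_prop = 510000000 × 5.33333e-05 = 27200 bits.
In bytes: 27200/8 = 3400 bytes.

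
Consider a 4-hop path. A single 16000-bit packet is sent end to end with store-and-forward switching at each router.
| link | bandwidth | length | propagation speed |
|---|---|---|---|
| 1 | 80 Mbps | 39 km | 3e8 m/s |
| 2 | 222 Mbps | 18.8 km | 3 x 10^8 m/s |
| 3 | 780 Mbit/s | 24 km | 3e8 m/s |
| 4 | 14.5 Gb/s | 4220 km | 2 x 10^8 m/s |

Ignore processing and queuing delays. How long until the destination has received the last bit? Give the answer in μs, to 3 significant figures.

Transmission delays (L/R per hop): 200, 72.0721, 20.5128, 1.10345 μs; sum = 293.688 μs.
Propagation delays (d/s per hop): 130, 62.6667, 80, 21100 μs; sum = 21372.7 μs.
End-to-end = 21700 μs.

21700 μs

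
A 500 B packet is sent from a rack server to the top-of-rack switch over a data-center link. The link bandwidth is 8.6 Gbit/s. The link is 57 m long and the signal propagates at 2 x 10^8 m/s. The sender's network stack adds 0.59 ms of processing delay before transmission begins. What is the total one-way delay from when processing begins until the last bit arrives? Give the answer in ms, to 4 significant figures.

L = 500 × 8 = 4000 bits.
Transmission delay = L/R = 4000 / 8600000000 = 0.000465116 ms.
Propagation delay = d/s = 57 m / 200000000 m/s = 0.000285 ms.
Plus processing delay 0.59 ms = 0.59 ms.
Total = 0.5908 ms.

0.5908 ms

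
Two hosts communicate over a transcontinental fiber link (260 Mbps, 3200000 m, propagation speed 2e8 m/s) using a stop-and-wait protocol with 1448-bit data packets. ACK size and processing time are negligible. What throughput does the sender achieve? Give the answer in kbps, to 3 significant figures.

45.2 kbps

t_tx = L/R = 1448/260000000 = 5.56923e-06 s.
t_prop = 3200000/200000000 = 0.016 s; RTT = 0.032 s.
Cycle = t_tx + RTT = 0.0320056 s.
Throughput = L / cycle = 1448 / 0.0320056 = 45.2 kbps.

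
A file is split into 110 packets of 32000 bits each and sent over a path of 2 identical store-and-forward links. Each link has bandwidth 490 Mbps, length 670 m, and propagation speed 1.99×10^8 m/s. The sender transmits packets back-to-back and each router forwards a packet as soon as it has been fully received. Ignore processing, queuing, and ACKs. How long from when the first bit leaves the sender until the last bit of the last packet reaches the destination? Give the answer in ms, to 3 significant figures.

7.26 ms

Per-hop transmission t_tx = L/R = 32000/490000000 = 0.0653061 ms.
Per-hop propagation t_prop = 670/199000000 = 0.00336683 ms.
Pipeline fill: first packet needs 2·t_tx to clear all hops; remaining 109 packets each add one t_tx.
Total = (2+110-1)·t_tx + 2·t_prop = 111·0.0653061 + 2·0.00336683 = 7.26 ms.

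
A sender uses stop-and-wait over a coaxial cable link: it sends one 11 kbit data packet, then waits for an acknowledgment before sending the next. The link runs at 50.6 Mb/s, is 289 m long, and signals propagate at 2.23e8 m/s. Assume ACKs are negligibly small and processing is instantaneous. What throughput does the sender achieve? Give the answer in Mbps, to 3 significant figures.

t_tx = L/R = 11000/50600000 = 0.000217391 s.
t_prop = 289/223000000 = 1.29596e-06 s; RTT = 2.59193e-06 s.
Cycle = t_tx + RTT = 0.000219983 s.
Throughput = L / cycle = 11000 / 0.000219983 = 50.0 Mbps.

50.0 Mbps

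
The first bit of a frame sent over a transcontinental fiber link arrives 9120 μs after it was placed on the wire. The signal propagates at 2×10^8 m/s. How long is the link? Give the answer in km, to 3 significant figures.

1820 km

d = s × t_prop = 200000000 × 0.00912 = 1820 km.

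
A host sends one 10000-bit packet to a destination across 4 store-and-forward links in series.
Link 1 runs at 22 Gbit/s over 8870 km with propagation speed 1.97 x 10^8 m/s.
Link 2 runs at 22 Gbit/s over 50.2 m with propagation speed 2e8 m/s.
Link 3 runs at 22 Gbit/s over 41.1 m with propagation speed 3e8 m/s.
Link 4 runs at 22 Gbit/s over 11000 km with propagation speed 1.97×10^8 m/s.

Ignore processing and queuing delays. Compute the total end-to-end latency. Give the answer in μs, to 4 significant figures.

Transmission delay per hop = L/R = 10000/22000000000 = 0.454545 μs; 4 hops → 1.81818 μs.
Propagation delays (d/s per hop): 45025.4, 0.251, 0.137, 55837.6 μs; sum = 100863 μs.
End-to-end = 100900 μs.

100900 μs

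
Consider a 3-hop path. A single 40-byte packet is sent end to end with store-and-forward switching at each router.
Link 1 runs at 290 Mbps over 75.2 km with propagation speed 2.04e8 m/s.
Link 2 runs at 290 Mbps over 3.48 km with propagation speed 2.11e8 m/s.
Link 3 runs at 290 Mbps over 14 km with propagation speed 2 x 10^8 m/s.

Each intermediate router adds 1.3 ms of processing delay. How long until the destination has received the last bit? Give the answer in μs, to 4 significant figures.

3058 μs

L = 40 × 8 = 320 bits.
Transmission delay per hop = L/R = 320/290000000 = 1.10345 μs; 3 hops → 3.31034 μs.
Propagation delays (d/s per hop): 368.627, 16.4929, 70 μs; sum = 455.12 μs.
Processing at 2 router(s): 2 × 1.3 ms = 2600 μs.
End-to-end = 3058 μs.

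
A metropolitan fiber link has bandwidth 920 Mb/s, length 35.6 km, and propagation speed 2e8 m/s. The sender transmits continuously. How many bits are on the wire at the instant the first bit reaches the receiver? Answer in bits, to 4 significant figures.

Propagation delay = 35600 / 200000000 = 0.000178 s.
BDP = R × t_prop = 920000000 × 0.000178 = 163760 bits.

163800 bits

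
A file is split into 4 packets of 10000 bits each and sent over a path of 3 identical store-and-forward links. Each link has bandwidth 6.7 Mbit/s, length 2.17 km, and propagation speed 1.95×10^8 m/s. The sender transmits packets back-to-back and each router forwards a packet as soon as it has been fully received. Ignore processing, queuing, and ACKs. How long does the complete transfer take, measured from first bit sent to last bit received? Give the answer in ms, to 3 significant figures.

Per-hop transmission t_tx = L/R = 10000/6700000 = 1.49254 ms.
Per-hop propagation t_prop = 2170/195000000 = 0.0111282 ms.
Pipeline fill: first packet needs 3·t_tx to clear all hops; remaining 3 packets each add one t_tx.
Total = (3+4-1)·t_tx + 3·t_prop = 6·1.49254 + 3·0.0111282 = 8.99 ms.

8.99 ms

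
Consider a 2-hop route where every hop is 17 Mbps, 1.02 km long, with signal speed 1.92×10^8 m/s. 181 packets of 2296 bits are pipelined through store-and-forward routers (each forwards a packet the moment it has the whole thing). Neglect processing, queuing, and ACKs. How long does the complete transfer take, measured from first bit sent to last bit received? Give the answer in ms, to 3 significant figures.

24.6 ms

Per-hop transmission t_tx = L/R = 2296/17000000 = 0.135059 ms.
Per-hop propagation t_prop = 1020/192000000 = 0.0053125 ms.
Pipeline fill: first packet needs 2·t_tx to clear all hops; remaining 180 packets each add one t_tx.
Total = (2+181-1)·t_tx + 2·t_prop = 182·0.135059 + 2·0.0053125 = 24.6 ms.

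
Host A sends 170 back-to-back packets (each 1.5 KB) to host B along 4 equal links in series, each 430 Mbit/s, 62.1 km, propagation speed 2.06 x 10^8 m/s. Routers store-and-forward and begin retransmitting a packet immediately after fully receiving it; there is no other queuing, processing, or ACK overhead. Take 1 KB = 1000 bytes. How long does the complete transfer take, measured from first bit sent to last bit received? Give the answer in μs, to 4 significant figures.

Per-hop transmission t_tx = L/R = 12000/430000000 = 27.907 μs.
Per-hop propagation t_prop = 62100/206000000 = 301.456 μs.
Pipeline fill: first packet needs 4·t_tx to clear all hops; remaining 169 packets each add one t_tx.
Total = (4+170-1)·t_tx + 4·t_prop = 173·27.907 + 4·301.456 = 6034 μs.

6034 μs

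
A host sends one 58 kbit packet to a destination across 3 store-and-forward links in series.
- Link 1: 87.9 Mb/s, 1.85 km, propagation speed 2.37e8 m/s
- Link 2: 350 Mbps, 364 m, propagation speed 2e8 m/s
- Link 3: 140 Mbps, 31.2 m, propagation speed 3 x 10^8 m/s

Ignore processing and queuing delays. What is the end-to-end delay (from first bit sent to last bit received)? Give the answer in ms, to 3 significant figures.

L = 58000 bits.
Transmission delays (L/R per hop): 0.659841, 0.165714, 0.414286 ms; sum = 1.23984 ms.
Propagation delays (d/s per hop): 0.00780591, 0.00182, 0.000104 ms; sum = 0.00972991 ms.
End-to-end = 1.25 ms.

1.25 ms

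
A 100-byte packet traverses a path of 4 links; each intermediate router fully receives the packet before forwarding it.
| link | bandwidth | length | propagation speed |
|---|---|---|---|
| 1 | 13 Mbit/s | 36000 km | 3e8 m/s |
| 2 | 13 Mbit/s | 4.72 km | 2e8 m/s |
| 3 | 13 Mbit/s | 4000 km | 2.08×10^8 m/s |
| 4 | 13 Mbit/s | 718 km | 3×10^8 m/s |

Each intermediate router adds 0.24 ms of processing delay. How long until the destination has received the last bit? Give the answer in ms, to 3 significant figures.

143 ms

L = 100 × 8 = 800 bits.
Transmission delay per hop = L/R = 800/13000000 = 0.0615385 ms; 4 hops → 0.246154 ms.
Propagation delays (d/s per hop): 120, 0.0236, 19.2308, 2.39333 ms; sum = 141.648 ms.
Processing at 3 router(s): 3 × 0.24 ms = 0.72 ms.
End-to-end = 143 ms.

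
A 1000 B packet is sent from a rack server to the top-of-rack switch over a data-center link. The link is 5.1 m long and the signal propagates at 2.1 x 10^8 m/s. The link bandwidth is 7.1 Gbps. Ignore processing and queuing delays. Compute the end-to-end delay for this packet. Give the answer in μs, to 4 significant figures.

1.151 μs

L = 1000 × 8 = 8000 bits.
Transmission delay = L/R = 8000 / 7100000000 = 1.12676 μs.
Propagation delay = d/s = 5.1 m / 210000000 m/s = 0.0242857 μs.
Total = 1.151 μs.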